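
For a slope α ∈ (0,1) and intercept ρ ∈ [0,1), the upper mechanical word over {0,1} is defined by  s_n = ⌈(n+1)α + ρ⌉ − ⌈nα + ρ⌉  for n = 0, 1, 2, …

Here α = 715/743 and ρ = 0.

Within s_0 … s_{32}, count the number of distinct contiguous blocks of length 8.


8

t_n = ⌈(n·715)/743⌉ for n = 0 … 33:
  n=0…9: ⌈0/743⌉=0 ⌈715/743⌉=1 ⌈1430/743⌉=2 ⌈2145/743⌉=3 ⌈2860/743⌉=4 ⌈3575/743⌉=5 ⌈4290/743⌉=6 ⌈5005/743⌉=7 ⌈5720/743⌉=8 ⌈6435/743⌉=9
  n=10…19: ⌈7150/743⌉=10 ⌈7865/743⌉=11 ⌈8580/743⌉=12 ⌈9295/743⌉=13 ⌈10010/743⌉=14 ⌈10725/743⌉=15 ⌈11440/743⌉=16 ⌈12155/743⌉=17 ⌈12870/743⌉=18 ⌈13585/743⌉=19
  n=20…29: ⌈14300/743⌉=20 ⌈15015/743⌉=21 ⌈15730/743⌉=22 ⌈16445/743⌉=23 ⌈17160/743⌉=24 ⌈17875/743⌉=25 ⌈18590/743⌉=26 ⌈19305/743⌉=26 ⌈20020/743⌉=27 ⌈20735/743⌉=28
  n=30…33: ⌈21450/743⌉=29 ⌈22165/743⌉=30 ⌈22880/743⌉=31 ⌈23595/743⌉=32
s_n = t_(n+1) − t_n for n = 0 … 32 gives
prefix = 111111111111111111111111110111111
slide a length-8 window over [0..7] … [25..32] (26 windows); first occurrence of each distinct factor:
  [  0..  7] 11111111
  [ 19.. 26] 11111110
  [ 20.. 27] 11111101
  [ 21.. 28] 11111011
  [ 22.. 29] 11110111
  [ 23.. 30] 11101111
  [ 24.. 31] 11011111
  [ 25.. 32] 10111111
  (the other 18 windows repeat one of these)
distinct factors: {10111111, 11011111, 11101111, 11110111, 11111011, 11111101, 11111110, 11111111}
count = 8  (Sturmian bound for length 8 is 9)


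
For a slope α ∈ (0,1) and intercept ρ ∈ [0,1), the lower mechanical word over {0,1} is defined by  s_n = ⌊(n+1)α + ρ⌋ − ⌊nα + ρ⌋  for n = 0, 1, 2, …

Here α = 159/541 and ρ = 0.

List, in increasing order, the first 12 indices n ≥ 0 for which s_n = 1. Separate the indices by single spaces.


n=0: ⌊159/541⌋−⌊0/541⌋ = 0−0 = 0
n=1: ⌊318/541⌋−⌊159/541⌋ = 0−0 = 0
n=2: ⌊477/541⌋−⌊318/541⌋ = 0−0 = 0
n=3: ⌊636/541⌋−⌊477/541⌋ = 1−0 = 1  ← one
n=4: ⌊795/541⌋−⌊636/541⌋ = 1−1 = 0
n=5: ⌊954/541⌋−⌊795/541⌋ = 1−1 = 0
n=6: ⌊1113/541⌋−⌊954/541⌋ = 2−1 = 1  ← one
n=7: ⌊1272/541⌋−⌊1113/541⌋ = 2−2 = 0
n=8: ⌊1431/541⌋−⌊1272/541⌋ = 2−2 = 0
n=9: ⌊1590/541⌋−⌊1431/541⌋ = 2−2 = 0
n=10: ⌊1749/541⌋−⌊1590/541⌋ = 3−2 = 1  ← one
n=11: ⌊1908/541⌋−⌊1749/541⌋ = 3−3 = 0
n=12: ⌊2067/541⌋−⌊1908/541⌋ = 3−3 = 0
n=13: ⌊2226/541⌋−⌊2067/541⌋ = 4−3 = 1  ← one
n=14: ⌊2385/541⌋−⌊2226/541⌋ = 4−4 = 0
n=15: ⌊2544/541⌋−⌊2385/541⌋ = 4−4 = 0
n=16: ⌊2703/541⌋−⌊2544/541⌋ = 4−4 = 0
n=17: ⌊2862/541⌋−⌊2703/541⌋ = 5−4 = 1  ← one
n=18: ⌊3021/541⌋−⌊2862/541⌋ = 5−5 = 0
n=19: ⌊3180/541⌋−⌊3021/541⌋ = 5−5 = 0
n=20: ⌊3339/541⌋−⌊3180/541⌋ = 6−5 = 1  ← one
n=21: ⌊3498/541⌋−⌊3339/541⌋ = 6−6 = 0
n=22: ⌊3657/541⌋−⌊3498/541⌋ = 6−6 = 0
n=23: ⌊3816/541⌋−⌊3657/541⌋ = 7−6 = 1  ← one
n=24: ⌊3975/541⌋−⌊3816/541⌋ = 7−7 = 0
n=25: ⌊4134/541⌋−⌊3975/541⌋ = 7−7 = 0
n=26: ⌊4293/541⌋−⌊4134/541⌋ = 7−7 = 0
n=27: ⌊4452/541⌋−⌊4293/541⌋ = 8−7 = 1  ← one
n=28: ⌊4611/541⌋−⌊4452/541⌋ = 8−8 = 0
n=29: ⌊4770/541⌋−⌊4611/541⌋ = 8−8 = 0
n=30: ⌊4929/541⌋−⌊4770/541⌋ = 9−8 = 1  ← one
n=31: ⌊5088/541⌋−⌊4929/541⌋ = 9−9 = 0
n=32: ⌊5247/541⌋−⌊5088/541⌋ = 9−9 = 0
n=33: ⌊5406/541⌋−⌊5247/541⌋ = 9−9 = 0
n=34: ⌊5565/541⌋−⌊5406/541⌋ = 10−9 = 1  ← one
n=35: ⌊5724/541⌋−⌊5565/541⌋ = 10−10 = 0
n=36: ⌊5883/541⌋−⌊5724/541⌋ = 10−10 = 0
n=37: ⌊6042/541⌋−⌊5883/541⌋ = 11−10 = 1  ← one
n=38: ⌊6201/541⌋−⌊6042/541⌋ = 11−11 = 0
n=39: ⌊6360/541⌋−⌊6201/541⌋ = 11−11 = 0
n=40: ⌊6519/541⌋−⌊6360/541⌋ = 12−11 = 1  ← one
positions of the first 12 ones: 3 6 10 13 17 20 23 27 30 34 37 40

3 6 10 13 17 20 23 27 30 34 37 40


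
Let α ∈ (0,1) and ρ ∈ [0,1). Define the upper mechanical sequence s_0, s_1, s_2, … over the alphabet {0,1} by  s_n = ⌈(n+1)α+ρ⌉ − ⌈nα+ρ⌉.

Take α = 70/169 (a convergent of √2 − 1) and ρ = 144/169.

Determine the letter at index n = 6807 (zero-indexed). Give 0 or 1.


(n+1)α + ρ = (6808·70 + 144) / 169 = 476704/169
nα + ρ     = (6807·70 + 144) / 169 = 476634/169
⌈476704/169⌉ = 2821,  ⌈476634/169⌉ = 2821
s_{6807} = 2821 − 2821 = 0

0


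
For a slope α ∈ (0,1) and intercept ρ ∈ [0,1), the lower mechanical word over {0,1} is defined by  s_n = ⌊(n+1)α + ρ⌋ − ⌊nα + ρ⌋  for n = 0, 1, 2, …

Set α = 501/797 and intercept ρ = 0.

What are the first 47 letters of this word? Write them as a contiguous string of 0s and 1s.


01011011010110110101101101011011011010110110101

n=0: ⌊(1·501)/797⌋ − ⌊(0·501)/797⌋ = ⌊501/797⌋ − ⌊0/797⌋ = 0 − 0 = 0
n=1: ⌊(2·501)/797⌋ − ⌊(1·501)/797⌋ = ⌊1002/797⌋ − ⌊501/797⌋ = 1 − 0 = 1
n=2: ⌊(3·501)/797⌋ − ⌊(2·501)/797⌋ = ⌊1503/797⌋ − ⌊1002/797⌋ = 1 − 1 = 0
n=3: ⌊(4·501)/797⌋ − ⌊(3·501)/797⌋ = ⌊2004/797⌋ − ⌊1503/797⌋ = 2 − 1 = 1
n=4: ⌊(5·501)/797⌋ − ⌊(4·501)/797⌋ = ⌊2505/797⌋ − ⌊2004/797⌋ = 3 − 2 = 1
n=5: ⌊(6·501)/797⌋ − ⌊(5·501)/797⌋ = ⌊3006/797⌋ − ⌊2505/797⌋ = 3 − 3 = 0
n=6: ⌊(7·501)/797⌋ − ⌊(6·501)/797⌋ = ⌊3507/797⌋ − ⌊3006/797⌋ = 4 − 3 = 1
n=7: ⌊(8·501)/797⌋ − ⌊(7·501)/797⌋ = ⌊4008/797⌋ − ⌊3507/797⌋ = 5 − 4 = 1
n=8: ⌊(9·501)/797⌋ − ⌊(8·501)/797⌋ = ⌊4509/797⌋ − ⌊4008/797⌋ = 5 − 5 = 0
n=9: ⌊(10·501)/797⌋ − ⌊(9·501)/797⌋ = ⌊5010/797⌋ − ⌊4509/797⌋ = 6 − 5 = 1
n=10: ⌊(11·501)/797⌋ − ⌊(10·501)/797⌋ = ⌊5511/797⌋ − ⌊5010/797⌋ = 6 − 6 = 0
n=11: ⌊(12·501)/797⌋ − ⌊(11·501)/797⌋ = ⌊6012/797⌋ − ⌊5511/797⌋ = 7 − 6 = 1
n=12: ⌊(13·501)/797⌋ − ⌊(12·501)/797⌋ = ⌊6513/797⌋ − ⌊6012/797⌋ = 8 − 7 = 1
n=13: ⌊(14·501)/797⌋ − ⌊(13·501)/797⌋ = ⌊7014/797⌋ − ⌊6513/797⌋ = 8 − 8 = 0
n=14: ⌊(15·501)/797⌋ − ⌊(14·501)/797⌋ = ⌊7515/797⌋ − ⌊7014/797⌋ = 9 − 8 = 1
n=15: ⌊(16·501)/797⌋ − ⌊(15·501)/797⌋ = ⌊8016/797⌋ − ⌊7515/797⌋ = 10 − 9 = 1
n=16: ⌊(17·501)/797⌋ − ⌊(16·501)/797⌋ = ⌊8517/797⌋ − ⌊8016/797⌋ = 10 − 10 = 0
n=17: ⌊(18·501)/797⌋ − ⌊(17·501)/797⌋ = ⌊9018/797⌋ − ⌊8517/797⌋ = 11 − 10 = 1
n=18: ⌊(19·501)/797⌋ − ⌊(18·501)/797⌋ = ⌊9519/797⌋ − ⌊9018/797⌋ = 11 − 11 = 0
n=19: ⌊(20·501)/797⌋ − ⌊(19·501)/797⌋ = ⌊10020/797⌋ − ⌊9519/797⌋ = 12 − 11 = 1
n=20: ⌊(21·501)/797⌋ − ⌊(20·501)/797⌋ = ⌊10521/797⌋ − ⌊10020/797⌋ = 13 − 12 = 1
n=21: ⌊(22·501)/797⌋ − ⌊(21·501)/797⌋ = ⌊11022/797⌋ − ⌊10521/797⌋ = 13 − 13 = 0
n=22: ⌊(23·501)/797⌋ − ⌊(22·501)/797⌋ = ⌊11523/797⌋ − ⌊11022/797⌋ = 14 − 13 = 1
n=23: ⌊(24·501)/797⌋ − ⌊(23·501)/797⌋ = ⌊12024/797⌋ − ⌊11523/797⌋ = 15 − 14 = 1
n=24: ⌊(25·501)/797⌋ − ⌊(24·501)/797⌋ = ⌊12525/797⌋ − ⌊12024/797⌋ = 15 − 15 = 0
n=25: ⌊(26·501)/797⌋ − ⌊(25·501)/797⌋ = ⌊13026/797⌋ − ⌊12525/797⌋ = 16 − 15 = 1
n=26: ⌊(27·501)/797⌋ − ⌊(26·501)/797⌋ = ⌊13527/797⌋ − ⌊13026/797⌋ = 16 − 16 = 0
n=27: ⌊(28·501)/797⌋ − ⌊(27·501)/797⌋ = ⌊14028/797⌋ − ⌊13527/797⌋ = 17 − 16 = 1
n=28: ⌊(29·501)/797⌋ − ⌊(28·501)/797⌋ = ⌊14529/797⌋ − ⌊14028/797⌋ = 18 − 17 = 1
n=29: ⌊(30·501)/797⌋ − ⌊(29·501)/797⌋ = ⌊15030/797⌋ − ⌊14529/797⌋ = 18 − 18 = 0
n=30: ⌊(31·501)/797⌋ − ⌊(30·501)/797⌋ = ⌊15531/797⌋ − ⌊15030/797⌋ = 19 − 18 = 1
n=31: ⌊(32·501)/797⌋ − ⌊(31·501)/797⌋ = ⌊16032/797⌋ − ⌊15531/797⌋ = 20 − 19 = 1
n=32: ⌊(33·501)/797⌋ − ⌊(32·501)/797⌋ = ⌊16533/797⌋ − ⌊16032/797⌋ = 20 − 20 = 0
n=33: ⌊(34·501)/797⌋ − ⌊(33·501)/797⌋ = ⌊17034/797⌋ − ⌊16533/797⌋ = 21 − 20 = 1
n=34: ⌊(35·501)/797⌋ − ⌊(34·501)/797⌋ = ⌊17535/797⌋ − ⌊17034/797⌋ = 22 − 21 = 1
n=35: ⌊(36·501)/797⌋ − ⌊(35·501)/797⌋ = ⌊18036/797⌋ − ⌊17535/797⌋ = 22 − 22 = 0
n=36: ⌊(37·501)/797⌋ − ⌊(36·501)/797⌋ = ⌊18537/797⌋ − ⌊18036/797⌋ = 23 − 22 = 1
n=37: ⌊(38·501)/797⌋ − ⌊(37·501)/797⌋ = ⌊19038/797⌋ − ⌊18537/797⌋ = 23 − 23 = 0
n=38: ⌊(39·501)/797⌋ − ⌊(38·501)/797⌋ = ⌊19539/797⌋ − ⌊19038/797⌋ = 24 − 23 = 1
n=39: ⌊(40·501)/797⌋ − ⌊(39·501)/797⌋ = ⌊20040/797⌋ − ⌊19539/797⌋ = 25 − 24 = 1
n=40: ⌊(41·501)/797⌋ − ⌊(40·501)/797⌋ = ⌊20541/797⌋ − ⌊20040/797⌋ = 25 − 25 = 0
n=41: ⌊(42·501)/797⌋ − ⌊(41·501)/797⌋ = ⌊21042/797⌋ − ⌊20541/797⌋ = 26 − 25 = 1
n=42: ⌊(43·501)/797⌋ − ⌊(42·501)/797⌋ = ⌊21543/797⌋ − ⌊21042/797⌋ = 27 − 26 = 1
n=43: ⌊(44·501)/797⌋ − ⌊(43·501)/797⌋ = ⌊22044/797⌋ − ⌊21543/797⌋ = 27 − 27 = 0
n=44: ⌊(45·501)/797⌋ − ⌊(44·501)/797⌋ = ⌊22545/797⌋ − ⌊22044/797⌋ = 28 − 27 = 1
n=45: ⌊(46·501)/797⌋ − ⌊(45·501)/797⌋ = ⌊23046/797⌋ − ⌊22545/797⌋ = 28 − 28 = 0
n=46: ⌊(47·501)/797⌋ − ⌊(46·501)/797⌋ = ⌊23547/797⌋ − ⌊23046/797⌋ = 29 − 28 = 1


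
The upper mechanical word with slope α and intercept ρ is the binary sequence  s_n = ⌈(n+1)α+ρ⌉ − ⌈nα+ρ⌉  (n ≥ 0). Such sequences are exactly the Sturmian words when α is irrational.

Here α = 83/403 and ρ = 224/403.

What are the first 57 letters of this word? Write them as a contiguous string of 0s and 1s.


001000010001000010000100001000010000100001000100001000010

n=0: ⌈(1·83+224)/403⌉ − ⌈(0·83+224)/403⌉ = ⌈307/403⌉ − ⌈224/403⌉ = 1 − 1 = 0
n=1: ⌈(2·83+224)/403⌉ − ⌈(1·83+224)/403⌉ = ⌈390/403⌉ − ⌈307/403⌉ = 1 − 1 = 0
n=2: ⌈(3·83+224)/403⌉ − ⌈(2·83+224)/403⌉ = ⌈473/403⌉ − ⌈390/403⌉ = 2 − 1 = 1
n=3: ⌈(4·83+224)/403⌉ − ⌈(3·83+224)/403⌉ = ⌈556/403⌉ − ⌈473/403⌉ = 2 − 2 = 0
n=4: ⌈(5·83+224)/403⌉ − ⌈(4·83+224)/403⌉ = ⌈639/403⌉ − ⌈556/403⌉ = 2 − 2 = 0
n=5: ⌈(6·83+224)/403⌉ − ⌈(5·83+224)/403⌉ = ⌈722/403⌉ − ⌈639/403⌉ = 2 − 2 = 0
n=6: ⌈(7·83+224)/403⌉ − ⌈(6·83+224)/403⌉ = ⌈805/403⌉ − ⌈722/403⌉ = 2 − 2 = 0
n=7: ⌈(8·83+224)/403⌉ − ⌈(7·83+224)/403⌉ = ⌈888/403⌉ − ⌈805/403⌉ = 3 − 2 = 1
n=8: ⌈(9·83+224)/403⌉ − ⌈(8·83+224)/403⌉ = ⌈971/403⌉ − ⌈888/403⌉ = 3 − 3 = 0
n=9: ⌈(10·83+224)/403⌉ − ⌈(9·83+224)/403⌉ = ⌈1054/403⌉ − ⌈971/403⌉ = 3 − 3 = 0
n=10: ⌈(11·83+224)/403⌉ − ⌈(10·83+224)/403⌉ = ⌈1137/403⌉ − ⌈1054/403⌉ = 3 − 3 = 0
n=11: ⌈(12·83+224)/403⌉ − ⌈(11·83+224)/403⌉ = ⌈1220/403⌉ − ⌈1137/403⌉ = 4 − 3 = 1
n=12: ⌈(13·83+224)/403⌉ − ⌈(12·83+224)/403⌉ = ⌈1303/403⌉ − ⌈1220/403⌉ = 4 − 4 = 0
n=13: ⌈(14·83+224)/403⌉ − ⌈(13·83+224)/403⌉ = ⌈1386/403⌉ − ⌈1303/403⌉ = 4 − 4 = 0
n=14: ⌈(15·83+224)/403⌉ − ⌈(14·83+224)/403⌉ = ⌈1469/403⌉ − ⌈1386/403⌉ = 4 − 4 = 0
n=15: ⌈(16·83+224)/403⌉ − ⌈(15·83+224)/403⌉ = ⌈1552/403⌉ − ⌈1469/403⌉ = 4 − 4 = 0
n=16: ⌈(17·83+224)/403⌉ − ⌈(16·83+224)/403⌉ = ⌈1635/403⌉ − ⌈1552/403⌉ = 5 − 4 = 1
n=17: ⌈(18·83+224)/403⌉ − ⌈(17·83+224)/403⌉ = ⌈1718/403⌉ − ⌈1635/403⌉ = 5 − 5 = 0
n=18: ⌈(19·83+224)/403⌉ − ⌈(18·83+224)/403⌉ = ⌈1801/403⌉ − ⌈1718/403⌉ = 5 − 5 = 0
n=19: ⌈(20·83+224)/403⌉ − ⌈(19·83+224)/403⌉ = ⌈1884/403⌉ − ⌈1801/403⌉ = 5 − 5 = 0
n=20: ⌈(21·83+224)/403⌉ − ⌈(20·83+224)/403⌉ = ⌈1967/403⌉ − ⌈1884/403⌉ = 5 − 5 = 0
n=21: ⌈(22·83+224)/403⌉ − ⌈(21·83+224)/403⌉ = ⌈2050/403⌉ − ⌈1967/403⌉ = 6 − 5 = 1
n=22: ⌈(23·83+224)/403⌉ − ⌈(22·83+224)/403⌉ = ⌈2133/403⌉ − ⌈2050/403⌉ = 6 − 6 = 0
n=23: ⌈(24·83+224)/403⌉ − ⌈(23·83+224)/403⌉ = ⌈2216/403⌉ − ⌈2133/403⌉ = 6 − 6 = 0
n=24: ⌈(25·83+224)/403⌉ − ⌈(24·83+224)/403⌉ = ⌈2299/403⌉ − ⌈2216/403⌉ = 6 − 6 = 0
n=25: ⌈(26·83+224)/403⌉ − ⌈(25·83+224)/403⌉ = ⌈2382/403⌉ − ⌈2299/403⌉ = 6 − 6 = 0
n=26: ⌈(27·83+224)/403⌉ − ⌈(26·83+224)/403⌉ = ⌈2465/403⌉ − ⌈2382/403⌉ = 7 − 6 = 1
n=27: ⌈(28·83+224)/403⌉ − ⌈(27·83+224)/403⌉ = ⌈2548/403⌉ − ⌈2465/403⌉ = 7 − 7 = 0
n=28: ⌈(29·83+224)/403⌉ − ⌈(28·83+224)/403⌉ = ⌈2631/403⌉ − ⌈2548/403⌉ = 7 − 7 = 0
n=29: ⌈(30·83+224)/403⌉ − ⌈(29·83+224)/403⌉ = ⌈2714/403⌉ − ⌈2631/403⌉ = 7 − 7 = 0
n=30: ⌈(31·83+224)/403⌉ − ⌈(30·83+224)/403⌉ = ⌈2797/403⌉ − ⌈2714/403⌉ = 7 − 7 = 0
n=31: ⌈(32·83+224)/403⌉ − ⌈(31·83+224)/403⌉ = ⌈2880/403⌉ − ⌈2797/403⌉ = 8 − 7 = 1
n=32: ⌈(33·83+224)/403⌉ − ⌈(32·83+224)/403⌉ = ⌈2963/403⌉ − ⌈2880/403⌉ = 8 − 8 = 0
n=33: ⌈(34·83+224)/403⌉ − ⌈(33·83+224)/403⌉ = ⌈3046/403⌉ − ⌈2963/403⌉ = 8 − 8 = 0
n=34: ⌈(35·83+224)/403⌉ − ⌈(34·83+224)/403⌉ = ⌈3129/403⌉ − ⌈3046/403⌉ = 8 − 8 = 0
n=35: ⌈(36·83+224)/403⌉ − ⌈(35·83+224)/403⌉ = ⌈3212/403⌉ − ⌈3129/403⌉ = 8 − 8 = 0
n=36: ⌈(37·83+224)/403⌉ − ⌈(36·83+224)/403⌉ = ⌈3295/403⌉ − ⌈3212/403⌉ = 9 − 8 = 1
n=37: ⌈(38·83+224)/403⌉ − ⌈(37·83+224)/403⌉ = ⌈3378/403⌉ − ⌈3295/403⌉ = 9 − 9 = 0
n=38: ⌈(39·83+224)/403⌉ − ⌈(38·83+224)/403⌉ = ⌈3461/403⌉ − ⌈3378/403⌉ = 9 − 9 = 0
n=39: ⌈(40·83+224)/403⌉ − ⌈(39·83+224)/403⌉ = ⌈3544/403⌉ − ⌈3461/403⌉ = 9 − 9 = 0
n=40: ⌈(41·83+224)/403⌉ − ⌈(40·83+224)/403⌉ = ⌈3627/403⌉ − ⌈3544/403⌉ = 9 − 9 = 0
n=41: ⌈(42·83+224)/403⌉ − ⌈(41·83+224)/403⌉ = ⌈3710/403⌉ − ⌈3627/403⌉ = 10 − 9 = 1
n=42: ⌈(43·83+224)/403⌉ − ⌈(42·83+224)/403⌉ = ⌈3793/403⌉ − ⌈3710/403⌉ = 10 − 10 = 0
n=43: ⌈(44·83+224)/403⌉ − ⌈(43·83+224)/403⌉ = ⌈3876/403⌉ − ⌈3793/403⌉ = 10 − 10 = 0
n=44: ⌈(45·83+224)/403⌉ − ⌈(44·83+224)/403⌉ = ⌈3959/403⌉ − ⌈3876/403⌉ = 10 − 10 = 0
n=45: ⌈(46·83+224)/403⌉ − ⌈(45·83+224)/403⌉ = ⌈4042/403⌉ − ⌈3959/403⌉ = 11 − 10 = 1
n=46: ⌈(47·83+224)/403⌉ − ⌈(46·83+224)/403⌉ = ⌈4125/403⌉ − ⌈4042/403⌉ = 11 − 11 = 0
n=47: ⌈(48·83+224)/403⌉ − ⌈(47·83+224)/403⌉ = ⌈4208/403⌉ − ⌈4125/403⌉ = 11 − 11 = 0
n=48: ⌈(49·83+224)/403⌉ − ⌈(48·83+224)/403⌉ = ⌈4291/403⌉ − ⌈4208/403⌉ = 11 − 11 = 0
n=49: ⌈(50·83+224)/403⌉ − ⌈(49·83+224)/403⌉ = ⌈4374/403⌉ − ⌈4291/403⌉ = 11 − 11 = 0
n=50: ⌈(51·83+224)/403⌉ − ⌈(50·83+224)/403⌉ = ⌈4457/403⌉ − ⌈4374/403⌉ = 12 − 11 = 1
n=51: ⌈(52·83+224)/403⌉ − ⌈(51·83+224)/403⌉ = ⌈4540/403⌉ − ⌈4457/403⌉ = 12 − 12 = 0
n=52: ⌈(53·83+224)/403⌉ − ⌈(52·83+224)/403⌉ = ⌈4623/403⌉ − ⌈4540/403⌉ = 12 − 12 = 0
n=53: ⌈(54·83+224)/403⌉ − ⌈(53·83+224)/403⌉ = ⌈4706/403⌉ − ⌈4623/403⌉ = 12 − 12 = 0
n=54: ⌈(55·83+224)/403⌉ − ⌈(54·83+224)/403⌉ = ⌈4789/403⌉ − ⌈4706/403⌉ = 12 − 12 = 0
n=55: ⌈(56·83+224)/403⌉ − ⌈(55·83+224)/403⌉ = ⌈4872/403⌉ − ⌈4789/403⌉ = 13 − 12 = 1
n=56: ⌈(57·83+224)/403⌉ − ⌈(56·83+224)/403⌉ = ⌈4955/403⌉ − ⌈4872/403⌉ = 13 − 13 = 0


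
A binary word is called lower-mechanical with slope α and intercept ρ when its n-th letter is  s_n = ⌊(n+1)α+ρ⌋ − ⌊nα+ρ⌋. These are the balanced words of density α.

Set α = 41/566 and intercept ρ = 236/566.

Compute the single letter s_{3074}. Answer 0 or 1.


(n+1)α + ρ = (3075·41 + 236) / 566 = 126311/566
nα + ρ     = (3074·41 + 236) / 566 = 126270/566
⌊126311/566⌋ = 223,  ⌊126270/566⌋ = 223
s_{3074} = 223 − 223 = 0

0


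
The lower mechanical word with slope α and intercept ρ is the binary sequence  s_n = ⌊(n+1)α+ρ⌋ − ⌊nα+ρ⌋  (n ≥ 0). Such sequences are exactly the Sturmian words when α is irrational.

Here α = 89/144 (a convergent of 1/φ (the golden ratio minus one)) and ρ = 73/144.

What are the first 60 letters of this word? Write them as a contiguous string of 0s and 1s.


101011011010110110101101011011010110101101101011011010110101

n=0: ⌊(1·89+73)/144⌋ − ⌊(0·89+73)/144⌋ = ⌊162/144⌋ − ⌊73/144⌋ = 1 − 0 = 1
n=1: ⌊(2·89+73)/144⌋ − ⌊(1·89+73)/144⌋ = ⌊251/144⌋ − ⌊162/144⌋ = 1 − 1 = 0
n=2: ⌊(3·89+73)/144⌋ − ⌊(2·89+73)/144⌋ = ⌊340/144⌋ − ⌊251/144⌋ = 2 − 1 = 1
n=3: ⌊(4·89+73)/144⌋ − ⌊(3·89+73)/144⌋ = ⌊429/144⌋ − ⌊340/144⌋ = 2 − 2 = 0
n=4: ⌊(5·89+73)/144⌋ − ⌊(4·89+73)/144⌋ = ⌊518/144⌋ − ⌊429/144⌋ = 3 − 2 = 1
n=5: ⌊(6·89+73)/144⌋ − ⌊(5·89+73)/144⌋ = ⌊607/144⌋ − ⌊518/144⌋ = 4 − 3 = 1
n=6: ⌊(7·89+73)/144⌋ − ⌊(6·89+73)/144⌋ = ⌊696/144⌋ − ⌊607/144⌋ = 4 − 4 = 0
n=7: ⌊(8·89+73)/144⌋ − ⌊(7·89+73)/144⌋ = ⌊785/144⌋ − ⌊696/144⌋ = 5 − 4 = 1
n=8: ⌊(9·89+73)/144⌋ − ⌊(8·89+73)/144⌋ = ⌊874/144⌋ − ⌊785/144⌋ = 6 − 5 = 1
n=9: ⌊(10·89+73)/144⌋ − ⌊(9·89+73)/144⌋ = ⌊963/144⌋ − ⌊874/144⌋ = 6 − 6 = 0
n=10: ⌊(11·89+73)/144⌋ − ⌊(10·89+73)/144⌋ = ⌊1052/144⌋ − ⌊963/144⌋ = 7 − 6 = 1
n=11: ⌊(12·89+73)/144⌋ − ⌊(11·89+73)/144⌋ = ⌊1141/144⌋ − ⌊1052/144⌋ = 7 − 7 = 0
n=12: ⌊(13·89+73)/144⌋ − ⌊(12·89+73)/144⌋ = ⌊1230/144⌋ − ⌊1141/144⌋ = 8 − 7 = 1
n=13: ⌊(14·89+73)/144⌋ − ⌊(13·89+73)/144⌋ = ⌊1319/144⌋ − ⌊1230/144⌋ = 9 − 8 = 1
n=14: ⌊(15·89+73)/144⌋ − ⌊(14·89+73)/144⌋ = ⌊1408/144⌋ − ⌊1319/144⌋ = 9 − 9 = 0
n=15: ⌊(16·89+73)/144⌋ − ⌊(15·89+73)/144⌋ = ⌊1497/144⌋ − ⌊1408/144⌋ = 10 − 9 = 1
n=16: ⌊(17·89+73)/144⌋ − ⌊(16·89+73)/144⌋ = ⌊1586/144⌋ − ⌊1497/144⌋ = 11 − 10 = 1
n=17: ⌊(18·89+73)/144⌋ − ⌊(17·89+73)/144⌋ = ⌊1675/144⌋ − ⌊1586/144⌋ = 11 − 11 = 0
n=18: ⌊(19·89+73)/144⌋ − ⌊(18·89+73)/144⌋ = ⌊1764/144⌋ − ⌊1675/144⌋ = 12 − 11 = 1
n=19: ⌊(20·89+73)/144⌋ − ⌊(19·89+73)/144⌋ = ⌊1853/144⌋ − ⌊1764/144⌋ = 12 − 12 = 0
n=20: ⌊(21·89+73)/144⌋ − ⌊(20·89+73)/144⌋ = ⌊1942/144⌋ − ⌊1853/144⌋ = 13 − 12 = 1
n=21: ⌊(22·89+73)/144⌋ − ⌊(21·89+73)/144⌋ = ⌊2031/144⌋ − ⌊1942/144⌋ = 14 − 13 = 1
n=22: ⌊(23·89+73)/144⌋ − ⌊(22·89+73)/144⌋ = ⌊2120/144⌋ − ⌊2031/144⌋ = 14 − 14 = 0
n=23: ⌊(24·89+73)/144⌋ − ⌊(23·89+73)/144⌋ = ⌊2209/144⌋ − ⌊2120/144⌋ = 15 − 14 = 1
n=24: ⌊(25·89+73)/144⌋ − ⌊(24·89+73)/144⌋ = ⌊2298/144⌋ − ⌊2209/144⌋ = 15 − 15 = 0
n=25: ⌊(26·89+73)/144⌋ − ⌊(25·89+73)/144⌋ = ⌊2387/144⌋ − ⌊2298/144⌋ = 16 − 15 = 1
n=26: ⌊(27·89+73)/144⌋ − ⌊(26·89+73)/144⌋ = ⌊2476/144⌋ − ⌊2387/144⌋ = 17 − 16 = 1
n=27: ⌊(28·89+73)/144⌋ − ⌊(27·89+73)/144⌋ = ⌊2565/144⌋ − ⌊2476/144⌋ = 17 − 17 = 0
n=28: ⌊(29·89+73)/144⌋ − ⌊(28·89+73)/144⌋ = ⌊2654/144⌋ − ⌊2565/144⌋ = 18 − 17 = 1
n=29: ⌊(30·89+73)/144⌋ − ⌊(29·89+73)/144⌋ = ⌊2743/144⌋ − ⌊2654/144⌋ = 19 − 18 = 1
n=30: ⌊(31·89+73)/144⌋ − ⌊(30·89+73)/144⌋ = ⌊2832/144⌋ − ⌊2743/144⌋ = 19 − 19 = 0
n=31: ⌊(32·89+73)/144⌋ − ⌊(31·89+73)/144⌋ = ⌊2921/144⌋ − ⌊2832/144⌋ = 20 − 19 = 1
n=32: ⌊(33·89+73)/144⌋ − ⌊(32·89+73)/144⌋ = ⌊3010/144⌋ − ⌊2921/144⌋ = 20 − 20 = 0
n=33: ⌊(34·89+73)/144⌋ − ⌊(33·89+73)/144⌋ = ⌊3099/144⌋ − ⌊3010/144⌋ = 21 − 20 = 1
n=34: ⌊(35·89+73)/144⌋ − ⌊(34·89+73)/144⌋ = ⌊3188/144⌋ − ⌊3099/144⌋ = 22 − 21 = 1
n=35: ⌊(36·89+73)/144⌋ − ⌊(35·89+73)/144⌋ = ⌊3277/144⌋ − ⌊3188/144⌋ = 22 − 22 = 0
n=36: ⌊(37·89+73)/144⌋ − ⌊(36·89+73)/144⌋ = ⌊3366/144⌋ − ⌊3277/144⌋ = 23 − 22 = 1
n=37: ⌊(38·89+73)/144⌋ − ⌊(37·89+73)/144⌋ = ⌊3455/144⌋ − ⌊3366/144⌋ = 23 − 23 = 0
n=38: ⌊(39·89+73)/144⌋ − ⌊(38·89+73)/144⌋ = ⌊3544/144⌋ − ⌊3455/144⌋ = 24 − 23 = 1
n=39: ⌊(40·89+73)/144⌋ − ⌊(39·89+73)/144⌋ = ⌊3633/144⌋ − ⌊3544/144⌋ = 25 − 24 = 1
n=40: ⌊(41·89+73)/144⌋ − ⌊(40·89+73)/144⌋ = ⌊3722/144⌋ − ⌊3633/144⌋ = 25 − 25 = 0
n=41: ⌊(42·89+73)/144⌋ − ⌊(41·89+73)/144⌋ = ⌊3811/144⌋ − ⌊3722/144⌋ = 26 − 25 = 1
n=42: ⌊(43·89+73)/144⌋ − ⌊(42·89+73)/144⌋ = ⌊3900/144⌋ − ⌊3811/144⌋ = 27 − 26 = 1
n=43: ⌊(44·89+73)/144⌋ − ⌊(43·89+73)/144⌋ = ⌊3989/144⌋ − ⌊3900/144⌋ = 27 − 27 = 0
n=44: ⌊(45·89+73)/144⌋ − ⌊(44·89+73)/144⌋ = ⌊4078/144⌋ − ⌊3989/144⌋ = 28 − 27 = 1
n=45: ⌊(46·89+73)/144⌋ − ⌊(45·89+73)/144⌋ = ⌊4167/144⌋ − ⌊4078/144⌋ = 28 − 28 = 0
n=46: ⌊(47·89+73)/144⌋ − ⌊(46·89+73)/144⌋ = ⌊4256/144⌋ − ⌊4167/144⌋ = 29 − 28 = 1
n=47: ⌊(48·89+73)/144⌋ − ⌊(47·89+73)/144⌋ = ⌊4345/144⌋ − ⌊4256/144⌋ = 30 − 29 = 1
n=48: ⌊(49·89+73)/144⌋ − ⌊(48·89+73)/144⌋ = ⌊4434/144⌋ − ⌊4345/144⌋ = 30 − 30 = 0
n=49: ⌊(50·89+73)/144⌋ − ⌊(49·89+73)/144⌋ = ⌊4523/144⌋ − ⌊4434/144⌋ = 31 − 30 = 1
n=50: ⌊(51·89+73)/144⌋ − ⌊(50·89+73)/144⌋ = ⌊4612/144⌋ − ⌊4523/144⌋ = 32 − 31 = 1
n=51: ⌊(52·89+73)/144⌋ − ⌊(51·89+73)/144⌋ = ⌊4701/144⌋ − ⌊4612/144⌋ = 32 − 32 = 0
n=52: ⌊(53·89+73)/144⌋ − ⌊(52·89+73)/144⌋ = ⌊4790/144⌋ − ⌊4701/144⌋ = 33 − 32 = 1
n=53: ⌊(54·89+73)/144⌋ − ⌊(53·89+73)/144⌋ = ⌊4879/144⌋ − ⌊4790/144⌋ = 33 − 33 = 0
n=54: ⌊(55·89+73)/144⌋ − ⌊(54·89+73)/144⌋ = ⌊4968/144⌋ − ⌊4879/144⌋ = 34 − 33 = 1
n=55: ⌊(56·89+73)/144⌋ − ⌊(55·89+73)/144⌋ = ⌊5057/144⌋ − ⌊4968/144⌋ = 35 − 34 = 1
n=56: ⌊(57·89+73)/144⌋ − ⌊(56·89+73)/144⌋ = ⌊5146/144⌋ − ⌊5057/144⌋ = 35 − 35 = 0
n=57: ⌊(58·89+73)/144⌋ − ⌊(57·89+73)/144⌋ = ⌊5235/144⌋ − ⌊5146/144⌋ = 36 − 35 = 1
n=58: ⌊(59·89+73)/144⌋ − ⌊(58·89+73)/144⌋ = ⌊5324/144⌋ − ⌊5235/144⌋ = 36 − 36 = 0
n=59: ⌊(60·89+73)/144⌋ − ⌊(59·89+73)/144⌋ = ⌊5413/144⌋ − ⌊5324/144⌋ = 37 − 36 = 1


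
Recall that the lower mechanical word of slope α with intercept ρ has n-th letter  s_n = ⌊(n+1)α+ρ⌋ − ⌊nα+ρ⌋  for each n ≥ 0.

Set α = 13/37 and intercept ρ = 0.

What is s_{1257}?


1

(n+1)α + ρ = (1258·13) / 37 = 16354/37
nα + ρ     = (1257·13) / 37 = 16341/37
⌊16354/37⌋ = 442,  ⌊16341/37⌋ = 441
s_{1257} = 442 − 441 = 1


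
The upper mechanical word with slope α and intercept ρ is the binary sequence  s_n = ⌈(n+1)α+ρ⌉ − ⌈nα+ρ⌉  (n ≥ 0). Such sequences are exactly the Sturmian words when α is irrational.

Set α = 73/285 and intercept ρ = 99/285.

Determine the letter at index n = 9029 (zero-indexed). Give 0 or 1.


(n+1)α + ρ = (9030·73 + 99) / 285 = 659289/285
nα + ρ     = (9029·73 + 99) / 285 = 659216/285
⌈659289/285⌉ = 2314,  ⌈659216/285⌉ = 2314
s_{9029} = 2314 − 2314 = 0

0


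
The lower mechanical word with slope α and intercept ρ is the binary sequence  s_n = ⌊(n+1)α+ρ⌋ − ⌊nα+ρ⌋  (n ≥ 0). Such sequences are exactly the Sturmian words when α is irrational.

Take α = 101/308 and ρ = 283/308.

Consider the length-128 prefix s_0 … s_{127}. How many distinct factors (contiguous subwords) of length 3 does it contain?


4

t_n = ⌊(n·101+283)/308⌋ for n = 0 … 128:
  n=0…9: ⌊283/308⌋=0 ⌊384/308⌋=1 ⌊485/308⌋=1 ⌊586/308⌋=1 ⌊687/308⌋=2 ⌊788/308⌋=2 ⌊889/308⌋=2 ⌊990/308⌋=3 ⌊1091/308⌋=3 ⌊1192/308⌋=3
  n=10…19: ⌊1293/308⌋=4 ⌊1394/308⌋=4 ⌊1495/308⌋=4 ⌊1596/308⌋=5 ⌊1697/308⌋=5 ⌊1798/308⌋=5 ⌊1899/308⌋=6 ⌊2000/308⌋=6 ⌊2101/308⌋=6 ⌊2202/308⌋=7
  n=20…29: ⌊2303/308⌋=7 ⌊2404/308⌋=7 ⌊2505/308⌋=8 ⌊2606/308⌋=8 ⌊2707/308⌋=8 ⌊2808/308⌋=9 ⌊2909/308⌋=9 ⌊3010/308⌋=9 ⌊3111/308⌋=10 ⌊3212/308⌋=10
  n=30…39: ⌊3313/308⌋=10 ⌊3414/308⌋=11 ⌊3515/308⌋=11 ⌊3616/308⌋=11 ⌊3717/308⌋=12 ⌊3818/308⌋=12 ⌊3919/308⌋=12 ⌊4020/308⌋=13 ⌊4121/308⌋=13 ⌊4222/308⌋=13
  n=40…49: ⌊4323/308⌋=14 ⌊4424/308⌋=14 ⌊4525/308⌋=14 ⌊4626/308⌋=15 ⌊4727/308⌋=15 ⌊4828/308⌋=15 ⌊4929/308⌋=16 ⌊5030/308⌋=16 ⌊5131/308⌋=16 ⌊5232/308⌋=16
  n=50…59: ⌊5333/308⌋=17 ⌊5434/308⌋=17 ⌊5535/308⌋=17 ⌊5636/308⌋=18 ⌊5737/308⌋=18 ⌊5838/308⌋=18 ⌊5939/308⌋=19 ⌊6040/308⌋=19 ⌊6141/308⌋=19 ⌊6242/308⌋=20
  n=60…69: ⌊6343/308⌋=20 ⌊6444/308⌋=20 ⌊6545/308⌋=21 ⌊6646/308⌋=21 ⌊6747/308⌋=21 ⌊6848/308⌋=22 ⌊6949/308⌋=22 ⌊7050/308⌋=22 ⌊7151/308⌋=23 ⌊7252/308⌋=23
  n=70…79: ⌊7353/308⌋=23 ⌊7454/308⌋=24 ⌊7555/308⌋=24 ⌊7656/308⌋=24 ⌊7757/308⌋=25 ⌊7858/308⌋=25 ⌊7959/308⌋=25 ⌊8060/308⌋=26 ⌊8161/308⌋=26 ⌊8262/308⌋=26
  n=80…89: ⌊8363/308⌋=27 ⌊8464/308⌋=27 ⌊8565/308⌋=27 ⌊8666/308⌋=28 ⌊8767/308⌋=28 ⌊8868/308⌋=28 ⌊8969/308⌋=29 ⌊9070/308⌋=29 ⌊9171/308⌋=29 ⌊9272/308⌋=30
  n=90…99: ⌊9373/308⌋=30 ⌊9474/308⌋=30 ⌊9575/308⌋=31 ⌊9676/308⌋=31 ⌊9777/308⌋=31 ⌊9878/308⌋=32 ⌊9979/308⌋=32 ⌊10080/308⌋=32 ⌊10181/308⌋=33 ⌊10282/308⌋=33
  n=100…109: ⌊10383/308⌋=33 ⌊10484/308⌋=34 ⌊10585/308⌋=34 ⌊10686/308⌋=34 ⌊10787/308⌋=35 ⌊10888/308⌋=35 ⌊10989/308⌋=35 ⌊11090/308⌋=36 ⌊11191/308⌋=36 ⌊11292/308⌋=36
  n=110…119: ⌊11393/308⌋=36 ⌊11494/308⌋=37 ⌊11595/308⌋=37 ⌊11696/308⌋=37 ⌊11797/308⌋=38 ⌊11898/308⌋=38 ⌊11999/308⌋=38 ⌊12100/308⌋=39 ⌊12201/308⌋=39 ⌊12302/308⌋=39
  n=120…128: ⌊12403/308⌋=40 ⌊12504/308⌋=40 ⌊12605/308⌋=40 ⌊12706/308⌋=41 ⌊12807/308⌋=41 ⌊12908/308⌋=41 ⌊13009/308⌋=42 ⌊13110/308⌋=42 ⌊13211/308⌋=42
s_n = t_(n+1) − t_n for n = 0 … 127 gives
prefix = 10010010010010010010010010010010010010010010010001001001001001001001001001001001001001001001001001001001001000100100100100100100
slide a length-3 window over [0..2] … [125..127] (126 windows); first occurrence of each distinct factor:
  [  0..  2] 100
  [  1..  3] 001
  [  2..  4] 010
  [ 46.. 48] 000
  (the other 122 windows repeat one of these)
distinct factors: {000, 001, 010, 100}
count = 4  (Sturmian bound for length 3 is 4)


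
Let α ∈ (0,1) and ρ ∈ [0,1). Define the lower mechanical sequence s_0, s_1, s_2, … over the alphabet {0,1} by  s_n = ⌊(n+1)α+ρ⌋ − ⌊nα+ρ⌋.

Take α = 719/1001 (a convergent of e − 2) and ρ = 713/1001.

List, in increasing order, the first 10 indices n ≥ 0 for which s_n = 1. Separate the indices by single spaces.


n=0: ⌊1432/1001⌋−⌊713/1001⌋ = 1−0 = 1  ← one
n=1: ⌊2151/1001⌋−⌊1432/1001⌋ = 2−1 = 1  ← one
n=2: ⌊2870/1001⌋−⌊2151/1001⌋ = 2−2 = 0
n=3: ⌊3589/1001⌋−⌊2870/1001⌋ = 3−2 = 1  ← one
n=4: ⌊4308/1001⌋−⌊3589/1001⌋ = 4−3 = 1  ← one
n=5: ⌊5027/1001⌋−⌊4308/1001⌋ = 5−4 = 1  ← one
n=6: ⌊5746/1001⌋−⌊5027/1001⌋ = 5−5 = 0
n=7: ⌊6465/1001⌋−⌊5746/1001⌋ = 6−5 = 1  ← one
n=8: ⌊7184/1001⌋−⌊6465/1001⌋ = 7−6 = 1  ← one
n=9: ⌊7903/1001⌋−⌊7184/1001⌋ = 7−7 = 0
n=10: ⌊8622/1001⌋−⌊7903/1001⌋ = 8−7 = 1  ← one
n=11: ⌊9341/1001⌋−⌊8622/1001⌋ = 9−8 = 1  ← one
n=12: ⌊10060/1001⌋−⌊9341/1001⌋ = 10−9 = 1  ← one
positions of the first 10 ones: 0 1 3 4 5 7 8 10 11 12

0 1 3 4 5 7 8 10 11 12


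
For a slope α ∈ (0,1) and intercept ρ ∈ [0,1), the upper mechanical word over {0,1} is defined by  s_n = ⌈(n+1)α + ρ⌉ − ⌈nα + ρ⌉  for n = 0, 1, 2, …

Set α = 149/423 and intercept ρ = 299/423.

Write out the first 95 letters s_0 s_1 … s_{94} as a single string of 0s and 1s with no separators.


n=0: ⌈(1·149+299)/423⌉ − ⌈(0·149+299)/423⌉ = ⌈448/423⌉ − ⌈299/423⌉ = 2 − 1 = 1
n=1: ⌈(2·149+299)/423⌉ − ⌈(1·149+299)/423⌉ = ⌈597/423⌉ − ⌈448/423⌉ = 2 − 2 = 0
n=2: ⌈(3·149+299)/423⌉ − ⌈(2·149+299)/423⌉ = ⌈746/423⌉ − ⌈597/423⌉ = 2 − 2 = 0
n=3: ⌈(4·149+299)/423⌉ − ⌈(3·149+299)/423⌉ = ⌈895/423⌉ − ⌈746/423⌉ = 3 − 2 = 1
n=4: ⌈(5·149+299)/423⌉ − ⌈(4·149+299)/423⌉ = ⌈1044/423⌉ − ⌈895/423⌉ = 3 − 3 = 0
n=5: ⌈(6·149+299)/423⌉ − ⌈(5·149+299)/423⌉ = ⌈1193/423⌉ − ⌈1044/423⌉ = 3 − 3 = 0
n=6: ⌈(7·149+299)/423⌉ − ⌈(6·149+299)/423⌉ = ⌈1342/423⌉ − ⌈1193/423⌉ = 4 − 3 = 1
n=7: ⌈(8·149+299)/423⌉ − ⌈(7·149+299)/423⌉ = ⌈1491/423⌉ − ⌈1342/423⌉ = 4 − 4 = 0
n=8: ⌈(9·149+299)/423⌉ − ⌈(8·149+299)/423⌉ = ⌈1640/423⌉ − ⌈1491/423⌉ = 4 − 4 = 0
n=9: ⌈(10·149+299)/423⌉ − ⌈(9·149+299)/423⌉ = ⌈1789/423⌉ − ⌈1640/423⌉ = 5 − 4 = 1
n=10: ⌈(11·149+299)/423⌉ − ⌈(10·149+299)/423⌉ = ⌈1938/423⌉ − ⌈1789/423⌉ = 5 − 5 = 0
n=11: ⌈(12·149+299)/423⌉ − ⌈(11·149+299)/423⌉ = ⌈2087/423⌉ − ⌈1938/423⌉ = 5 − 5 = 0
n=12: ⌈(13·149+299)/423⌉ − ⌈(12·149+299)/423⌉ = ⌈2236/423⌉ − ⌈2087/423⌉ = 6 − 5 = 1
n=13: ⌈(14·149+299)/423⌉ − ⌈(13·149+299)/423⌉ = ⌈2385/423⌉ − ⌈2236/423⌉ = 6 − 6 = 0
n=14: ⌈(15·149+299)/423⌉ − ⌈(14·149+299)/423⌉ = ⌈2534/423⌉ − ⌈2385/423⌉ = 6 − 6 = 0
n=15: ⌈(16·149+299)/423⌉ − ⌈(15·149+299)/423⌉ = ⌈2683/423⌉ − ⌈2534/423⌉ = 7 − 6 = 1
n=16: ⌈(17·149+299)/423⌉ − ⌈(16·149+299)/423⌉ = ⌈2832/423⌉ − ⌈2683/423⌉ = 7 − 7 = 0
n=17: ⌈(18·149+299)/423⌉ − ⌈(17·149+299)/423⌉ = ⌈2981/423⌉ − ⌈2832/423⌉ = 8 − 7 = 1
n=18: ⌈(19·149+299)/423⌉ − ⌈(18·149+299)/423⌉ = ⌈3130/423⌉ − ⌈2981/423⌉ = 8 − 8 = 0
n=19: ⌈(20·149+299)/423⌉ − ⌈(19·149+299)/423⌉ = ⌈3279/423⌉ − ⌈3130/423⌉ = 8 − 8 = 0
n=20: ⌈(21·149+299)/423⌉ − ⌈(20·149+299)/423⌉ = ⌈3428/423⌉ − ⌈3279/423⌉ = 9 − 8 = 1
n=21: ⌈(22·149+299)/423⌉ − ⌈(21·149+299)/423⌉ = ⌈3577/423⌉ − ⌈3428/423⌉ = 9 − 9 = 0
n=22: ⌈(23·149+299)/423⌉ − ⌈(22·149+299)/423⌉ = ⌈3726/423⌉ − ⌈3577/423⌉ = 9 − 9 = 0
n=23: ⌈(24·149+299)/423⌉ − ⌈(23·149+299)/423⌉ = ⌈3875/423⌉ − ⌈3726/423⌉ = 10 − 9 = 1
n=24: ⌈(25·149+299)/423⌉ − ⌈(24·149+299)/423⌉ = ⌈4024/423⌉ − ⌈3875/423⌉ = 10 − 10 = 0
n=25: ⌈(26·149+299)/423⌉ − ⌈(25·149+299)/423⌉ = ⌈4173/423⌉ − ⌈4024/423⌉ = 10 − 10 = 0
n=26: ⌈(27·149+299)/423⌉ − ⌈(26·149+299)/423⌉ = ⌈4322/423⌉ − ⌈4173/423⌉ = 11 − 10 = 1
n=27: ⌈(28·149+299)/423⌉ − ⌈(27·149+299)/423⌉ = ⌈4471/423⌉ − ⌈4322/423⌉ = 11 − 11 = 0
n=28: ⌈(29·149+299)/423⌉ − ⌈(28·149+299)/423⌉ = ⌈4620/423⌉ − ⌈4471/423⌉ = 11 − 11 = 0
n=29: ⌈(30·149+299)/423⌉ − ⌈(29·149+299)/423⌉ = ⌈4769/423⌉ − ⌈4620/423⌉ = 12 − 11 = 1
n=30: ⌈(31·149+299)/423⌉ − ⌈(30·149+299)/423⌉ = ⌈4918/423⌉ − ⌈4769/423⌉ = 12 − 12 = 0
n=31: ⌈(32·149+299)/423⌉ − ⌈(31·149+299)/423⌉ = ⌈5067/423⌉ − ⌈4918/423⌉ = 12 − 12 = 0
n=32: ⌈(33·149+299)/423⌉ − ⌈(32·149+299)/423⌉ = ⌈5216/423⌉ − ⌈5067/423⌉ = 13 − 12 = 1
n=33: ⌈(34·149+299)/423⌉ − ⌈(33·149+299)/423⌉ = ⌈5365/423⌉ − ⌈5216/423⌉ = 13 − 13 = 0
n=34: ⌈(35·149+299)/423⌉ − ⌈(34·149+299)/423⌉ = ⌈5514/423⌉ − ⌈5365/423⌉ = 14 − 13 = 1
n=35: ⌈(36·149+299)/423⌉ − ⌈(35·149+299)/423⌉ = ⌈5663/423⌉ − ⌈5514/423⌉ = 14 − 14 = 0
n=36: ⌈(37·149+299)/423⌉ − ⌈(36·149+299)/423⌉ = ⌈5812/423⌉ − ⌈5663/423⌉ = 14 − 14 = 0
n=37: ⌈(38·149+299)/423⌉ − ⌈(37·149+299)/423⌉ = ⌈5961/423⌉ − ⌈5812/423⌉ = 15 − 14 = 1
n=38: ⌈(39·149+299)/423⌉ − ⌈(38·149+299)/423⌉ = ⌈6110/423⌉ − ⌈5961/423⌉ = 15 − 15 = 0
n=39: ⌈(40·149+299)/423⌉ − ⌈(39·149+299)/423⌉ = ⌈6259/423⌉ − ⌈6110/423⌉ = 15 − 15 = 0
n=40: ⌈(41·149+299)/423⌉ − ⌈(40·149+299)/423⌉ = ⌈6408/423⌉ − ⌈6259/423⌉ = 16 − 15 = 1
n=41: ⌈(42·149+299)/423⌉ − ⌈(41·149+299)/423⌉ = ⌈6557/423⌉ − ⌈6408/423⌉ = 16 − 16 = 0
n=42: ⌈(43·149+299)/423⌉ − ⌈(42·149+299)/423⌉ = ⌈6706/423⌉ − ⌈6557/423⌉ = 16 − 16 = 0
n=43: ⌈(44·149+299)/423⌉ − ⌈(43·149+299)/423⌉ = ⌈6855/423⌉ − ⌈6706/423⌉ = 17 − 16 = 1
n=44: ⌈(45·149+299)/423⌉ − ⌈(44·149+299)/423⌉ = ⌈7004/423⌉ − ⌈6855/423⌉ = 17 − 17 = 0
n=45: ⌈(46·149+299)/423⌉ − ⌈(45·149+299)/423⌉ = ⌈7153/423⌉ − ⌈7004/423⌉ = 17 − 17 = 0
n=46: ⌈(47·149+299)/423⌉ − ⌈(46·149+299)/423⌉ = ⌈7302/423⌉ − ⌈7153/423⌉ = 18 − 17 = 1
n=47: ⌈(48·149+299)/423⌉ − ⌈(47·149+299)/423⌉ = ⌈7451/423⌉ − ⌈7302/423⌉ = 18 − 18 = 0
n=48: ⌈(49·149+299)/423⌉ − ⌈(48·149+299)/423⌉ = ⌈7600/423⌉ − ⌈7451/423⌉ = 18 − 18 = 0
n=49: ⌈(50·149+299)/423⌉ − ⌈(49·149+299)/423⌉ = ⌈7749/423⌉ − ⌈7600/423⌉ = 19 − 18 = 1
n=50: ⌈(51·149+299)/423⌉ − ⌈(50·149+299)/423⌉ = ⌈7898/423⌉ − ⌈7749/423⌉ = 19 − 19 = 0
n=51: ⌈(52·149+299)/423⌉ − ⌈(51·149+299)/423⌉ = ⌈8047/423⌉ − ⌈7898/423⌉ = 20 − 19 = 1
n=52: ⌈(53·149+299)/423⌉ − ⌈(52·149+299)/423⌉ = ⌈8196/423⌉ − ⌈8047/423⌉ = 20 − 20 = 0
n=53: ⌈(54·149+299)/423⌉ − ⌈(53·149+299)/423⌉ = ⌈8345/423⌉ − ⌈8196/423⌉ = 20 − 20 = 0
n=54: ⌈(55·149+299)/423⌉ − ⌈(54·149+299)/423⌉ = ⌈8494/423⌉ − ⌈8345/423⌉ = 21 − 20 = 1
n=55: ⌈(56·149+299)/423⌉ − ⌈(55·149+299)/423⌉ = ⌈8643/423⌉ − ⌈8494/423⌉ = 21 − 21 = 0
n=56: ⌈(57·149+299)/423⌉ − ⌈(56·149+299)/423⌉ = ⌈8792/423⌉ − ⌈8643/423⌉ = 21 − 21 = 0
n=57: ⌈(58·149+299)/423⌉ − ⌈(57·149+299)/423⌉ = ⌈8941/423⌉ − ⌈8792/423⌉ = 22 − 21 = 1
n=58: ⌈(59·149+299)/423⌉ − ⌈(58·149+299)/423⌉ = ⌈9090/423⌉ − ⌈8941/423⌉ = 22 − 22 = 0
n=59: ⌈(60·149+299)/423⌉ − ⌈(59·149+299)/423⌉ = ⌈9239/423⌉ − ⌈9090/423⌉ = 22 − 22 = 0
n=60: ⌈(61·149+299)/423⌉ − ⌈(60·149+299)/423⌉ = ⌈9388/423⌉ − ⌈9239/423⌉ = 23 − 22 = 1
n=61: ⌈(62·149+299)/423⌉ − ⌈(61·149+299)/423⌉ = ⌈9537/423⌉ − ⌈9388/423⌉ = 23 − 23 = 0
n=62: ⌈(63·149+299)/423⌉ − ⌈(62·149+299)/423⌉ = ⌈9686/423⌉ − ⌈9537/423⌉ = 23 − 23 = 0
n=63: ⌈(64·149+299)/423⌉ − ⌈(63·149+299)/423⌉ = ⌈9835/423⌉ − ⌈9686/423⌉ = 24 − 23 = 1
n=64: ⌈(65·149+299)/423⌉ − ⌈(64·149+299)/423⌉ = ⌈9984/423⌉ − ⌈9835/423⌉ = 24 − 24 = 0
n=65: ⌈(66·149+299)/423⌉ − ⌈(65·149+299)/423⌉ = ⌈10133/423⌉ − ⌈9984/423⌉ = 24 − 24 = 0
n=66: ⌈(67·149+299)/423⌉ − ⌈(66·149+299)/423⌉ = ⌈10282/423⌉ − ⌈10133/423⌉ = 25 − 24 = 1
n=67: ⌈(68·149+299)/423⌉ − ⌈(67·149+299)/423⌉ = ⌈10431/423⌉ − ⌈10282/423⌉ = 25 − 25 = 0
n=68: ⌈(69·149+299)/423⌉ − ⌈(68·149+299)/423⌉ = ⌈10580/423⌉ − ⌈10431/423⌉ = 26 − 25 = 1
n=69: ⌈(70·149+299)/423⌉ − ⌈(69·149+299)/423⌉ = ⌈10729/423⌉ − ⌈10580/423⌉ = 26 − 26 = 0
n=70: ⌈(71·149+299)/423⌉ − ⌈(70·149+299)/423⌉ = ⌈10878/423⌉ − ⌈10729/423⌉ = 26 − 26 = 0
n=71: ⌈(72·149+299)/423⌉ − ⌈(71·149+299)/423⌉ = ⌈11027/423⌉ − ⌈10878/423⌉ = 27 − 26 = 1
n=72: ⌈(73·149+299)/423⌉ − ⌈(72·149+299)/423⌉ = ⌈11176/423⌉ − ⌈11027/423⌉ = 27 − 27 = 0
n=73: ⌈(74·149+299)/423⌉ − ⌈(73·149+299)/423⌉ = ⌈11325/423⌉ − ⌈11176/423⌉ = 27 − 27 = 0
n=74: ⌈(75·149+299)/423⌉ − ⌈(74·149+299)/423⌉ = ⌈11474/423⌉ − ⌈11325/423⌉ = 28 − 27 = 1
n=75: ⌈(76·149+299)/423⌉ − ⌈(75·149+299)/423⌉ = ⌈11623/423⌉ − ⌈11474/423⌉ = 28 − 28 = 0
n=76: ⌈(77·149+299)/423⌉ − ⌈(76·149+299)/423⌉ = ⌈11772/423⌉ − ⌈11623/423⌉ = 28 − 28 = 0
n=77: ⌈(78·149+299)/423⌉ − ⌈(77·149+299)/423⌉ = ⌈11921/423⌉ − ⌈11772/423⌉ = 29 − 28 = 1
n=78: ⌈(79·149+299)/423⌉ − ⌈(78·149+299)/423⌉ = ⌈12070/423⌉ − ⌈11921/423⌉ = 29 − 29 = 0
n=79: ⌈(80·149+299)/423⌉ − ⌈(79·149+299)/423⌉ = ⌈12219/423⌉ − ⌈12070/423⌉ = 29 − 29 = 0
n=80: ⌈(81·149+299)/423⌉ − ⌈(80·149+299)/423⌉ = ⌈12368/423⌉ − ⌈12219/423⌉ = 30 − 29 = 1
n=81: ⌈(82·149+299)/423⌉ − ⌈(81·149+299)/423⌉ = ⌈12517/423⌉ − ⌈12368/423⌉ = 30 − 30 = 0
n=82: ⌈(83·149+299)/423⌉ − ⌈(82·149+299)/423⌉ = ⌈12666/423⌉ − ⌈12517/423⌉ = 30 − 30 = 0
n=83: ⌈(84·149+299)/423⌉ − ⌈(83·149+299)/423⌉ = ⌈12815/423⌉ − ⌈12666/423⌉ = 31 − 30 = 1
n=84: ⌈(85·149+299)/423⌉ − ⌈(84·149+299)/423⌉ = ⌈12964/423⌉ − ⌈12815/423⌉ = 31 − 31 = 0
n=85: ⌈(86·149+299)/423⌉ − ⌈(85·149+299)/423⌉ = ⌈13113/423⌉ − ⌈12964/423⌉ = 31 − 31 = 0
n=86: ⌈(87·149+299)/423⌉ − ⌈(86·149+299)/423⌉ = ⌈13262/423⌉ − ⌈13113/423⌉ = 32 − 31 = 1
n=87: ⌈(88·149+299)/423⌉ − ⌈(87·149+299)/423⌉ = ⌈13411/423⌉ − ⌈13262/423⌉ = 32 − 32 = 0
n=88: ⌈(89·149+299)/423⌉ − ⌈(88·149+299)/423⌉ = ⌈13560/423⌉ − ⌈13411/423⌉ = 33 − 32 = 1
n=89: ⌈(90·149+299)/423⌉ − ⌈(89·149+299)/423⌉ = ⌈13709/423⌉ − ⌈13560/423⌉ = 33 − 33 = 0
n=90: ⌈(91·149+299)/423⌉ − ⌈(90·149+299)/423⌉ = ⌈13858/423⌉ − ⌈13709/423⌉ = 33 − 33 = 0
n=91: ⌈(92·149+299)/423⌉ − ⌈(91·149+299)/423⌉ = ⌈14007/423⌉ − ⌈13858/423⌉ = 34 − 33 = 1
n=92: ⌈(93·149+299)/423⌉ − ⌈(92·149+299)/423⌉ = ⌈14156/423⌉ − ⌈14007/423⌉ = 34 − 34 = 0
n=93: ⌈(94·149+299)/423⌉ − ⌈(93·149+299)/423⌉ = ⌈14305/423⌉ − ⌈14156/423⌉ = 34 − 34 = 0
n=94: ⌈(95·149+299)/423⌉ − ⌈(94·149+299)/423⌉ = ⌈14454/423⌉ − ⌈14305/423⌉ = 35 − 34 = 1

10010010010010010100100100100100101001001001001001010010010010010010100100100100100100101001001


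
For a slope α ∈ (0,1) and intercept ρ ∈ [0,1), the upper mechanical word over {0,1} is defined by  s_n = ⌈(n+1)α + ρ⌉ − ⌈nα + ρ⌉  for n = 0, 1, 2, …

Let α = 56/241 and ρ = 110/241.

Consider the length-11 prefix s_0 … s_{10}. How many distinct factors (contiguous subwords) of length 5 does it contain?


4

t_n = ⌈(n·56+110)/241⌉ for n = 0 … 11:
  n=0…9: ⌈110/241⌉=1 ⌈166/241⌉=1 ⌈222/241⌉=1 ⌈278/241⌉=2 ⌈334/241⌉=2 ⌈390/241⌉=2 ⌈446/241⌉=2 ⌈502/241⌉=3 ⌈558/241⌉=3 ⌈614/241⌉=3
  n=10…11: ⌈670/241⌉=3 ⌈726/241⌉=4
s_n = t_(n+1) − t_n for n = 0 … 10 gives
prefix = 00100010001
slide a length-5 window over [0..4] … [6..10] (7 windows); first occurrence of each distinct factor:
  [  0..  4] 00100
  [  1..  5] 01000
  [  2..  6] 10001
  [  3..  7] 00010
  (the other 3 windows repeat one of these)
distinct factors: {00010, 00100, 01000, 10001}
count = 4  (Sturmian bound for length 5 is 6)


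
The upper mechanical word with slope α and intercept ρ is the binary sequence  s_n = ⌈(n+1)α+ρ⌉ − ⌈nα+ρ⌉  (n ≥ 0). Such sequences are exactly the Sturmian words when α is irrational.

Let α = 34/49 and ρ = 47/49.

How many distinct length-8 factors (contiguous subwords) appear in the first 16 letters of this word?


5

t_n = ⌈(n·34+47)/49⌉ for n = 0 … 16:
  n=0…9: ⌈47/49⌉=1 ⌈81/49⌉=2 ⌈115/49⌉=3 ⌈149/49⌉=4 ⌈183/49⌉=4 ⌈217/49⌉=5 ⌈251/49⌉=6 ⌈285/49⌉=6 ⌈319/49⌉=7 ⌈353/49⌉=8
  n=10…16: ⌈387/49⌉=8 ⌈421/49⌉=9 ⌈455/49⌉=10 ⌈489/49⌉=10 ⌈523/49⌉=11 ⌈557/49⌉=12 ⌈591/49⌉=13
s_n = t_(n+1) − t_n for n = 0 … 15 gives
prefix = 1110110110110111
slide a length-8 window over [0..7] … [8..15] (9 windows); first occurrence of each distinct factor:
  [  0..  7] 11101101
  [  1..  8] 11011011
  [  2..  9] 10110110
  [  3.. 10] 01101101
  [  8.. 15] 10110111
  (the other 4 windows repeat one of these)
distinct factors: {01101101, 10110110, 10110111, 11011011, 11101101}
count = 5  (Sturmian bound for length 8 is 9)
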